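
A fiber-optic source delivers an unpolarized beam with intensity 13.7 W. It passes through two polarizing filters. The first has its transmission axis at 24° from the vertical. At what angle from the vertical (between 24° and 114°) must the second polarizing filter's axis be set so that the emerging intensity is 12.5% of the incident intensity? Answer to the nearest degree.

Unpolarized light through the first polarizer → I₁ = ½ I₀, now polarized at 24°.
Need I₂/I₀ = 0.125, so cos²(θ − 24°) = 0.125 / 0.5 = 0.25.
θ − 24° = arccos(√0.25) = 60.0°, giving θ ≈ 24 + 60.0 = 84.0°.

θ ≈ 84°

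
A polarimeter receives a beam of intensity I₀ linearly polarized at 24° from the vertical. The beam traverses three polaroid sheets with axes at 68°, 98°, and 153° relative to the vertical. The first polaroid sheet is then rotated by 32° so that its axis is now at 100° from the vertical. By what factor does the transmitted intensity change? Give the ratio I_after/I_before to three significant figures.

I_new/I_old ≈ 0.151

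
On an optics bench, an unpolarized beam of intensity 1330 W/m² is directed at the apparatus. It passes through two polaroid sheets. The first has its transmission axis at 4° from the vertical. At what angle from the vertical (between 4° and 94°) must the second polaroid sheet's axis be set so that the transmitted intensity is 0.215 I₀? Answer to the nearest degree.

θ ≈ 53°

Unpolarized light through the first polarizer → I₁ = ½ I₀, now polarized at 4°.
Need I₂/I₀ = 0.215, so cos²(θ − 4°) = 0.215 / 0.5 = 0.43.
θ − 4° = arccos(√0.43) = 49.0°, giving θ ≈ 4 + 49.0 = 53.0°.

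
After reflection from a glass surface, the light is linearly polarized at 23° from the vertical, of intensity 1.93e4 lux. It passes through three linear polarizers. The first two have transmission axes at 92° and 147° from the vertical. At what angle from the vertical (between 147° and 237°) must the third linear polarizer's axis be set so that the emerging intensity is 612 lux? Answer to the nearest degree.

θ ≈ 177°

I₁ = I₀ cos²(92° − 23°) = I₀ cos²(69°) = 0.1284 I₀.
I₂ = I₁ cos²(147° − 92°) = 0.1284 I₀ · cos²(55°) = 0.04225 I₀.
Target fraction: 612 / 1.93e4 lux = 0.03171 of I₀.
Need I₃/I₀ = 0.03171, so cos²(θ − 147°) = 0.03171 / 0.04225 = 0.7505.
θ − 147° = arccos(√0.7505) = 30.0°, giving θ ≈ 147 + 30.0 = 177.0°.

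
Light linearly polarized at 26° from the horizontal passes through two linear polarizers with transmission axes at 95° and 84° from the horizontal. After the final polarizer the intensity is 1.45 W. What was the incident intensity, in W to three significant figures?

I₀ ≈ 11.7 W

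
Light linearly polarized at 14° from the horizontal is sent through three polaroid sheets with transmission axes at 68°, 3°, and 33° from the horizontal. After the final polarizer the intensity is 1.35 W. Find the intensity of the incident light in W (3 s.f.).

I₀ ≈ 29.2 W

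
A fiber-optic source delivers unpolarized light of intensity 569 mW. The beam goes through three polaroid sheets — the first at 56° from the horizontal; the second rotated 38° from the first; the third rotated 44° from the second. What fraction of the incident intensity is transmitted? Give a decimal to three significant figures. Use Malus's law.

I/I₀ ≈ 0.161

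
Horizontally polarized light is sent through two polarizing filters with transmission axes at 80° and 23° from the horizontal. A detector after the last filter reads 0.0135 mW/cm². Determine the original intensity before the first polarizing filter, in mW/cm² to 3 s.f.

I₀ ≈ 1.51 mW/cm²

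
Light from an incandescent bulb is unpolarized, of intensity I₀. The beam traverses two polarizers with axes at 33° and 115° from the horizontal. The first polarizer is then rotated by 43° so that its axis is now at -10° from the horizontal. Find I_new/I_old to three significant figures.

I_new/I_old ≈ 17.0

Before rotation:
Unpolarized light through the first polarizer → I₁ = ½ I₀, now polarized at 33°.
I₂ = I₁ cos²(115° − 33°) = 0.5 I₀ · cos²(82°) = 0.009685 I₀.
After rotation:
Unpolarized light through the first polarizer → I₁ = ½ I₀, now polarized at -10°.
Angle between axes 1 and 2: 55°. I₂ = 0.5 I₀ · cos²(55°) = 0.1645 I₀.
Ratio = 0.1645 / 0.009685 = 16.99.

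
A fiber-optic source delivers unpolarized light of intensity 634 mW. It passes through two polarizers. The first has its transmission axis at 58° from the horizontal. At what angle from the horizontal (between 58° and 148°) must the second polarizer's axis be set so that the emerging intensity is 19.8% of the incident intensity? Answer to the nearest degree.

Unpolarized light through the first polarizer → I₁ = ½ I₀, now polarized at 58°.
Need I₂/I₀ = 0.198, so cos²(θ − 58°) = 0.198 / 0.5 = 0.396.
θ − 58° = arccos(√0.396) = 51.0°, giving θ ≈ 58 + 51.0 = 109.0°.

θ ≈ 109°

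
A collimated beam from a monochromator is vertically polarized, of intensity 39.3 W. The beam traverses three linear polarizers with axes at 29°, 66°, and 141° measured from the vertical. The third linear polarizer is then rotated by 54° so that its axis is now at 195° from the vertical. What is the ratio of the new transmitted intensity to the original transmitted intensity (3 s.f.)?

Before rotation:
I₁ = I₀ cos²(29° − 0°) = I₀ cos²(29°) = 0.765 I₀.
I₂ = I₁ cos²(66° − 29°) = 0.765 I₀ · cos²(37°) = 0.4879 I₀.
I₃ = I₂ cos²(141° − 66°) = 0.4879 I₀ · cos²(75°) = 0.03268 I₀.
After rotation:
I₁ = I₀ cos²(29° − 0°) = I₀ cos²(29°) = 0.765 I₀.
I₂ = I₁ cos²(66° − 29°) = 0.765 I₀ · cos²(37°) = 0.4879 I₀.
Angle between axes 2 and 3: 51°. I₃ = 0.4879 I₀ · cos²(51°) = 0.1932 I₀.
Ratio = 0.1932 / 0.03268 = 5.912.

I_new/I_old ≈ 5.91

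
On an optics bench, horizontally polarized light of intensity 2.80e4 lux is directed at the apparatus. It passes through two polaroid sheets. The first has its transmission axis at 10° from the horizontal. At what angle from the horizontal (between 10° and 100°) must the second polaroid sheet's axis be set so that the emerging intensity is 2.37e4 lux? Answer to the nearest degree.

By Malus's law, I₁ = I₀ cos²(10° − 0°) = I₀ cos²(10°) = 0.9698 I₀.
Target fraction: 2.37e4 / 2.80e4 lux = 0.8464 of I₀.
Need I₂/I₀ = 0.8464, so cos²(θ − 10°) = 0.8464 / 0.9698 = 0.8727.
θ − 10° = arccos(√0.8727) = 20.9°, giving θ ≈ 10 + 20.9 = 30.9°.

θ ≈ 31°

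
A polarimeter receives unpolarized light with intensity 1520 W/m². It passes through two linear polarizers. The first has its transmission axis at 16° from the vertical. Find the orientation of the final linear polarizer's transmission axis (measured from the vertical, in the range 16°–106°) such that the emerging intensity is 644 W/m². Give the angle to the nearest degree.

θ ≈ 39°

Unpolarized light through the first polarizer → I₁ = ½ I₀, now polarized at 16°.
Target fraction: 644 / 1520 W/m² = 0.4237 of I₀.
Need I₂/I₀ = 0.4237, so cos²(θ − 16°) = 0.4237 / 0.5 = 0.8474.
θ − 16° = arccos(√0.8474) = 23.0°, giving θ ≈ 16 + 23.0 = 39.0°.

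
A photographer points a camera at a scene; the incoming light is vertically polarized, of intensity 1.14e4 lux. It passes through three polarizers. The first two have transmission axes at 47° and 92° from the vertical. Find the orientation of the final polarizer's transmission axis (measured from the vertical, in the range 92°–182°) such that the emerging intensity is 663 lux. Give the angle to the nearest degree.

θ ≈ 152°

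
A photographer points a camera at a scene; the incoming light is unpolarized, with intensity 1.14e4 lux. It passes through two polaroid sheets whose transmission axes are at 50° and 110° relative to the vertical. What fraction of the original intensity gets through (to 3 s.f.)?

I/I₀ ≈ 0.125

Unpolarized light through the first polarizer → I₁ = 1.14e4 lux/2 = 5700 lux, polarized at 50°.
I₂ = I₁ · cos²(60°) = 5700 · 0.25 = 1425 lux.
Transmitted fraction = 0.125.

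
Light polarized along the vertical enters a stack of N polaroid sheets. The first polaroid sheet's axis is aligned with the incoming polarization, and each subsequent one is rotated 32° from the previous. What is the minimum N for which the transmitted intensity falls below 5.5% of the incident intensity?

First polarizer is aligned with the polarization: full transmission.
Each further stage multiplies by cos²(32°) = 0.7192.
After N polarizers: T = 0.7192^(N−1). Require T < 0.055 ⇒ N−1 > ln(0.055)/ln(0.7192) = 8.80, so N−1 ≥ 9 and N = 10.
Check: N=10 gives T = 0.05147 < 0.055; N=9 gives T = 0.07157.

N = 10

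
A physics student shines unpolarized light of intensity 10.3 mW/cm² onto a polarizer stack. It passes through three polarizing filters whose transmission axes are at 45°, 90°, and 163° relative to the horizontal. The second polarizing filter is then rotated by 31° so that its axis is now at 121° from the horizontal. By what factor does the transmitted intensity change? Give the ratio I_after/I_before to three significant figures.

Before rotation:
Unpolarized light through the first polarizer → I₁ = ½ I₀, now polarized at 45°.
I₂ = I₁ cos²(90° − 45°) = 0.5 I₀ · cos²(45°) = 0.25 I₀.
I₃ = I₂ cos²(163° − 90°) = 0.25 I₀ · cos²(73°) = 0.02137 I₀.
After rotation:
Unpolarized light through the first polarizer → I₁ = ½ I₀, now polarized at 45°.
I₂ = I₁ cos²(121° − 45°) = 0.5 I₀ · cos²(76°) = 0.02926 I₀.
I₃ = I₂ cos²(163° − 121°) = 0.02926 I₀ · cos²(42°) = 0.01616 I₀.
Ratio = 0.01616 / 0.02137 = 0.7562.

I_new/I_old ≈ 0.756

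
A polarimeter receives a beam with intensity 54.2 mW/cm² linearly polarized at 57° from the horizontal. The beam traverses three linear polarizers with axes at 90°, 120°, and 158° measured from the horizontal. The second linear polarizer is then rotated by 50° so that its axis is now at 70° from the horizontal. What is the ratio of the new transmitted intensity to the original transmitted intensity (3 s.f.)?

I_new/I_old ≈ 0.00231

Before rotation:
I₁ = I₀ cos²(90° − 57°) = I₀ cos²(33°) = 0.7034 I₀.
I₂ = I₁ cos²(120° − 90°) = 0.7034 I₀ · cos²(30°) = 0.5275 I₀.
I₃ = I₂ cos²(158° − 120°) = 0.5275 I₀ · cos²(38°) = 0.3276 I₀.
After rotation:
I₁ = I₀ cos²(90° − 57°) = I₀ cos²(33°) = 0.7034 I₀.
I₂ = I₁ cos²(70° − 90°) = 0.7034 I₀ · cos²(20°) = 0.6211 I₀.
I₃ = I₂ cos²(158° − 70°) = 0.6211 I₀ · cos²(88°) = 0.0007565 I₀.
Ratio = 0.0007565 / 0.3276 = 0.002309.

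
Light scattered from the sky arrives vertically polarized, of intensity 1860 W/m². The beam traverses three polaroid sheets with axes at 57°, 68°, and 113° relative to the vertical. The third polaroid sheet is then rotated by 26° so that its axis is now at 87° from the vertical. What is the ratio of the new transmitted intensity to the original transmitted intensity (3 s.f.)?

Before rotation:
By Malus's law, I₁ = I₀ cos²(57° − 0°) = I₀ cos²(57°) = 0.2966 I₀.
I₂ = I₁ cos²(68° − 57°) = 0.2966 I₀ · cos²(11°) = 0.2858 I₀.
I₃ = I₂ cos²(113° − 68°) = 0.2858 I₀ · cos²(45°) = 0.1429 I₀.
After rotation:
I₁ = I₀ cos²(57° − 0°) = I₀ cos²(57°) = 0.2966 I₀.
I₂ = I₁ cos²(68° − 57°) = 0.2966 I₀ · cos²(11°) = 0.2858 I₀.
I₃ = I₂ cos²(87° − 68°) = 0.2858 I₀ · cos²(19°) = 0.2555 I₀.
Ratio = 0.2555 / 0.1429 = 1.788.

I_new/I_old ≈ 1.79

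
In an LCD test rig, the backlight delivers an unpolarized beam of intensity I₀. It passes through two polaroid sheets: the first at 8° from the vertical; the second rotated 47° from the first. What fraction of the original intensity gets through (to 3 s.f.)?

Unpolarized light through the first polarizer → I₁ = ½ I₀, now polarized at 8°.
I₂ = I₁ cos²(47°) = 0.5 · 0.4651 I₀ = 0.2326 I₀.
Transmitted fraction = 0.2326.

≈ 0.233 I₀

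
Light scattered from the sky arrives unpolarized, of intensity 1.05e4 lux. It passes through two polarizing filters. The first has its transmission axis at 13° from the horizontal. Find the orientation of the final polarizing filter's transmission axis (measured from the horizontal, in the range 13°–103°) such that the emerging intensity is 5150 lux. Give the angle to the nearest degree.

Unpolarized light through the first polarizer → I₁ = ½ I₀, now polarized at 13°.
Target fraction: 5150 / 1.05e4 lux = 0.4905 of I₀.
Need I₂/I₀ = 0.4905, so cos²(θ − 13°) = 0.4905 / 0.5 = 0.981.
θ − 13° = arccos(√0.981) = 7.9°, giving θ ≈ 13 + 7.9 = 20.9°.

θ ≈ 21°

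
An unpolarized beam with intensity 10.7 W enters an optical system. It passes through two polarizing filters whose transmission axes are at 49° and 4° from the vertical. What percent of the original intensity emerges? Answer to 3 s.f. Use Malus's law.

≈ 25.0%

Unpolarized light through the first polarizer → I₁ = 10.7 W/2 = 5.35 W, polarized at 49°.
I₂ = I₁ · cos²(45°) = 5.35 · 0.5 = 2.675 W.
That is 25% of the incident intensity.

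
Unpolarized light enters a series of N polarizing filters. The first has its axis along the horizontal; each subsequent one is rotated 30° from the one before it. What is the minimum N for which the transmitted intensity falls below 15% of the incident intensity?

N = 6

First polarizer halves the unpolarized light: factor 1/2.
Each further stage multiplies by cos²(30°) = 0.75.
After N polarizers: T = 0.5·0.75^(N−1). Require T < 0.15 ⇒ N−1 > ln(0.15/0.5)/ln(0.75) = 4.19, so N−1 ≥ 5 and N = 6.
Check: N=6 gives T = 0.1187 < 0.15; N=5 gives T = 0.1582.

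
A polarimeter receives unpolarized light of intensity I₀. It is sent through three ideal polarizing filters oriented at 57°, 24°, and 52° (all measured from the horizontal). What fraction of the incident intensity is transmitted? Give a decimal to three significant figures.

≈ 0.274 I₀

Unpolarized light through the first polarizer → I₁ = ½ I₀, now polarized at 57°.
I₂ = I₁ cos²(24° − 57°) = 0.5 I₀ · cos²(33°) = 0.3517 I₀.
I₃ = I₂ cos²(52° − 24°) = 0.3517 I₀ · cos²(28°) = 0.2742 I₀.
Transmitted fraction = 0.2742.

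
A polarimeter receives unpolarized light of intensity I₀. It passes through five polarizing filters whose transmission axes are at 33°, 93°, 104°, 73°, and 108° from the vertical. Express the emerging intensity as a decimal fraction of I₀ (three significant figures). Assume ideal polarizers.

Unpolarized light through the first polarizer → I₁ = ½ I₀, now polarized at 33°.
I₂ = I₁ cos²(93° − 33°) = 0.5 I₀ · cos²(60°) = 0.125 I₀.
I₃ = I₂ cos²(104° − 93°) = 0.125 I₀ · cos²(11°) = 0.1204 I₀.
I₄ = I₃ cos²(73° − 104°) = 0.1204 I₀ · cos²(31°) = 0.0885 I₀.
I₅ = I₄ cos²(108° − 73°) = 0.0885 I₀ · cos²(35°) = 0.05938 I₀.
Transmitted fraction = 0.05938.

≈ 0.0594 I₀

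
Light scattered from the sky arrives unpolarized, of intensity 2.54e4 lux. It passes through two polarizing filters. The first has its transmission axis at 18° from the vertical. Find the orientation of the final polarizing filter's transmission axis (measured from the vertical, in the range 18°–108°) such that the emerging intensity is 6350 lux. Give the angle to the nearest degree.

θ ≈ 63°

Unpolarized light through the first polarizer → I₁ = ½ I₀, now polarized at 18°.
Target fraction: 6350 / 2.54e4 lux = 0.25 of I₀.
Need I₂/I₀ = 0.25, so cos²(θ − 18°) = 0.25 / 0.5 = 0.5.
θ − 18° = arccos(√0.5) = 45.0°, giving θ ≈ 18 + 45.0 = 63.0°.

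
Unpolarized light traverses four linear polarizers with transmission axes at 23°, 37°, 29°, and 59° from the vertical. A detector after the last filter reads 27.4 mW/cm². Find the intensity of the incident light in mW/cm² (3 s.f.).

I₀ ≈ 79.1 mW/cm²

Unpolarized light through the first polarizer → I₁ = ½ I₀, now polarized at 23°.
I₂ = I₁ cos²(37° − 23°) = 0.5 I₀ · cos²(14°) = 0.4707 I₀.
I₃ = I₂ cos²(29° − 37°) = 0.4707 I₀ · cos²(8°) = 0.4616 I₀.
I₄ = I₃ cos²(59° − 29°) = 0.4616 I₀ · cos²(30°) = 0.3462 I₀.
So 27.4 mW/cm² = 0.3462 I₀, giving I₀ = 27.4/0.3462 = 79.14 mW/cm².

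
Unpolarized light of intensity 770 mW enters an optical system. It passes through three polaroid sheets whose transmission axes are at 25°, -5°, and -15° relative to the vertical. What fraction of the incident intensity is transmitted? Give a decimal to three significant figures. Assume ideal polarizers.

I/I₀ ≈ 0.364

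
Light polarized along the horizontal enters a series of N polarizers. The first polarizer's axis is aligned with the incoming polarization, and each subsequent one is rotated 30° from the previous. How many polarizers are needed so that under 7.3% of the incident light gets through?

First polarizer is aligned with the polarization: full transmission.
Each further stage multiplies by cos²(30°) = 0.75.
After N polarizers: T = 0.75^(N−1). Require T < 0.073 ⇒ N−1 > ln(0.073)/ln(0.75) = 9.10, so N−1 ≥ 10 and N = 11.
Check: N=11 gives T = 0.05631 < 0.073; N=10 gives T = 0.07508.

N = 11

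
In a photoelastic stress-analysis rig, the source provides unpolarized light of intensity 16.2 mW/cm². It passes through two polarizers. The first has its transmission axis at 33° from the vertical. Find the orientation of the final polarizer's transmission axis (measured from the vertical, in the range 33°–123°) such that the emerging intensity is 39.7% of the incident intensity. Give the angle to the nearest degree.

θ ≈ 60°

Unpolarized light through the first polarizer → I₁ = ½ I₀, now polarized at 33°.
Need I₂/I₀ = 0.397, so cos²(θ − 33°) = 0.397 / 0.5 = 0.794.
θ − 33° = arccos(√0.794) = 27.0°, giving θ ≈ 33 + 27.0 = 60.0°.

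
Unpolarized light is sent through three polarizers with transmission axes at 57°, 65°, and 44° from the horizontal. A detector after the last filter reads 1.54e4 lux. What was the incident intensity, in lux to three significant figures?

Unpolarized light through the first polarizer → I₁ = ½ I₀, now polarized at 57°.
I₂ = I₁ cos²(65° − 57°) = 0.5 I₀ · cos²(8°) = 0.4903 I₀.
I₃ = I₂ cos²(44° − 65°) = 0.4903 I₀ · cos²(21°) = 0.4273 I₀.
So 1.54e4 lux = 0.4273 I₀, giving I₀ = 1.54e4/0.4273 = 3.604e+04 lux.

I₀ ≈ 3.60e4 lux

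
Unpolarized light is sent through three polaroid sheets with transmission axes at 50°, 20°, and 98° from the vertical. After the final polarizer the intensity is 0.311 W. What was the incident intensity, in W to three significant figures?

Unpolarized light through the first polarizer → I₁ = ½ I₀, now polarized at 50°.
I₂ = I₁ cos²(20° − 50°) = 0.5 I₀ · cos²(30°) = 0.375 I₀.
I₃ = I₂ cos²(98° − 20°) = 0.375 I₀ · cos²(78°) = 0.01621 I₀.
So 0.311 W = 0.01621 I₀, giving I₀ = 0.311/0.01621 = 19.19 W.

I₀ ≈ 19.2 W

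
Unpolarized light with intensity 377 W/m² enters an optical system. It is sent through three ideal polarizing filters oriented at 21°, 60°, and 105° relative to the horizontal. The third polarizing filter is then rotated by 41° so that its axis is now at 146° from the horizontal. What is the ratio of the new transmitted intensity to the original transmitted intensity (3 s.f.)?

Before rotation:
Unpolarized light through the first polarizer → I₁ = ½ I₀, now polarized at 21°.
I₂ = I₁ cos²(60° − 21°) = 0.5 I₀ · cos²(39°) = 0.302 I₀.
I₃ = I₂ cos²(105° − 60°) = 0.302 I₀ · cos²(45°) = 0.151 I₀.
After rotation:
Unpolarized light through the first polarizer → I₁ = ½ I₀, now polarized at 21°.
I₂ = I₁ cos²(60° − 21°) = 0.5 I₀ · cos²(39°) = 0.302 I₀.
I₃ = I₂ cos²(146° − 60°) = 0.302 I₀ · cos²(86°) = 0.001469 I₀.
Ratio = 0.001469 / 0.151 = 0.009732.

I_new/I_old ≈ 0.00973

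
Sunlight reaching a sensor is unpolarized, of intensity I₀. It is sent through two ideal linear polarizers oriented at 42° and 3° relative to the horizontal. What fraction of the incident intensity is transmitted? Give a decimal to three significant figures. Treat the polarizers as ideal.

≈ 0.302 I₀

Unpolarized light through the first polarizer → I₁ = ½ I₀, now polarized at 42°.
I₂ = I₁ cos²(3° − 42°) = 0.5 I₀ · cos²(39°) = 0.302 I₀.
Transmitted fraction = 0.302.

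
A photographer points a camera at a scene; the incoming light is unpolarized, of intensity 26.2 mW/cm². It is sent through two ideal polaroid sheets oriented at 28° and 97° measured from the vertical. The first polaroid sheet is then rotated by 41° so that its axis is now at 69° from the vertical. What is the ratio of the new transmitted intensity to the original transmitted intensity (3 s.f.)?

I_new/I_old ≈ 6.07

Before rotation:
Unpolarized light through the first polarizer → I₁ = ½ I₀, now polarized at 28°.
I₂ = I₁ cos²(97° − 28°) = 0.5 I₀ · cos²(69°) = 0.06421 I₀.
After rotation:
Unpolarized light through the first polarizer → I₁ = ½ I₀, now polarized at 69°.
I₂ = I₁ cos²(97° − 69°) = 0.5 I₀ · cos²(28°) = 0.3898 I₀.
Ratio = 0.3898 / 0.06421 = 6.07.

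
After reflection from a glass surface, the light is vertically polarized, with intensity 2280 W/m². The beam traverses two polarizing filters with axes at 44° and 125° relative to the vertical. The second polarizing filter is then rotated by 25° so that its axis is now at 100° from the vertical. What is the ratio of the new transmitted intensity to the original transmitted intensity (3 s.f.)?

Before rotation:
I₁ = I₀ cos²(44° − 0°) = I₀ cos²(44°) = 0.5174 I₀.
I₂ = I₁ cos²(125° − 44°) = 0.5174 I₀ · cos²(81°) = 0.01266 I₀.
After rotation:
I₁ = I₀ cos²(44° − 0°) = I₀ cos²(44°) = 0.5174 I₀.
I₂ = I₁ cos²(100° − 44°) = 0.5174 I₀ · cos²(56°) = 0.1618 I₀.
Ratio = 0.1618 / 0.01266 = 12.78.

I_new/I_old ≈ 12.8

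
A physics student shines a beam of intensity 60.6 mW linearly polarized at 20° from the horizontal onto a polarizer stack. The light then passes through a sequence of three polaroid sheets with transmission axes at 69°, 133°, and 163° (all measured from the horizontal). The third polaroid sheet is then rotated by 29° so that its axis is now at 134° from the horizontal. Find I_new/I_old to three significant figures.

Before rotation:
I₁ = I₀ cos²(69° − 20°) = I₀ cos²(49°) = 0.4304 I₀.
I₂ = I₁ cos²(133° − 69°) = 0.4304 I₀ · cos²(64°) = 0.08271 I₀.
I₃ = I₂ cos²(163° − 133°) = 0.08271 I₀ · cos²(30°) = 0.06203 I₀.
After rotation:
I₁ = I₀ cos²(69° − 20°) = I₀ cos²(49°) = 0.4304 I₀.
I₂ = I₁ cos²(133° − 69°) = 0.4304 I₀ · cos²(64°) = 0.08271 I₀.
I₃ = I₂ cos²(134° − 133°) = 0.08271 I₀ · cos²(1°) = 0.08269 I₀.
Ratio = 0.08269 / 0.06203 = 1.333.

I_new/I_old ≈ 1.33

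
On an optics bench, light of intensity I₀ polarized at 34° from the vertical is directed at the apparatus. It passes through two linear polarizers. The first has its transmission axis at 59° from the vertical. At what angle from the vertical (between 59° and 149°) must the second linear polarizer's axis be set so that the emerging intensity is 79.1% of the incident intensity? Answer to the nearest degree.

I₁ = I₀ cos²(59° − 34°) = I₀ cos²(25°) = 0.8214 I₀.
Need I₂/I₀ = 0.791, so cos²(θ − 59°) = 0.791 / 0.8214 = 0.963.
θ − 59° = arccos(√0.963) = 11.1°, giving θ ≈ 59 + 11.1 = 70.1°.

θ ≈ 70°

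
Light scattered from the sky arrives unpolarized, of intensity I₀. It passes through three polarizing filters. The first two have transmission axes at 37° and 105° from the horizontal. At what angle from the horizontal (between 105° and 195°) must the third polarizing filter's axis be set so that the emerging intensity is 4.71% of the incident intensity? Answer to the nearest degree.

Unpolarized light through the first polarizer → I₁ = ½ I₀, now polarized at 37°.
I₂ = I₁ cos²(105° − 37°) = 0.5 I₀ · cos²(68°) = 0.07017 I₀.
Need I₃/I₀ = 0.0471, so cos²(θ − 105°) = 0.0471 / 0.07017 = 0.6713.
θ − 105° = arccos(√0.6713) = 35.0°, giving θ ≈ 105 + 35.0 = 140.0°.

θ ≈ 140°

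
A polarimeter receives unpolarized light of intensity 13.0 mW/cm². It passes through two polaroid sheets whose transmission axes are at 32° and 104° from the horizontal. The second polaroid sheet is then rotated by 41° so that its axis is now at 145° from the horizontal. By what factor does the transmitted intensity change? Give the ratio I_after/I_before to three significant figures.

Before rotation:
Unpolarized light through the first polarizer → I₁ = ½ I₀, now polarized at 32°.
I₂ = I₁ cos²(104° − 32°) = 0.5 I₀ · cos²(72°) = 0.04775 I₀.
After rotation:
Unpolarized light through the first polarizer → I₁ = ½ I₀, now polarized at 32°.
Angle between axes 1 and 2: 67°. I₂ = 0.5 I₀ · cos²(67°) = 0.07634 I₀.
Ratio = 0.07634 / 0.04775 = 1.599.

I_new/I_old ≈ 1.60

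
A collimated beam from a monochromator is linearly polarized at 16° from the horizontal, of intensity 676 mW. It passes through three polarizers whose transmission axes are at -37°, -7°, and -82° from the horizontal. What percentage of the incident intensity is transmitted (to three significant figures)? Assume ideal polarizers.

I₁ = 676 mW · cos²(53°) = 244.8 mW.
I₂ = I₁ · cos²(30°) = 244.8 · 0.75 = 183.6 mW.
I₃ = I₂ · cos²(75°) = 183.6 · 0.06699 = 12.3 mW.
That is 1.82% of the incident intensity.

≈ 1.82%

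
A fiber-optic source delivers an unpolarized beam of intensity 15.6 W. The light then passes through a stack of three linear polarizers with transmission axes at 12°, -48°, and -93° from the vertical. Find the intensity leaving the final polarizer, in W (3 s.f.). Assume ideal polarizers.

I ≈ 0.975 W

Unpolarized light through the first polarizer → I₁ = 15.6 W/2 = 7.8 W, polarized at 12°.
I₂ = I₁ · cos²(60°) = 7.8 · 0.25 = 1.95 W.
I₃ = I₂ · cos²(45°) = 1.95 · 0.5 = 0.975 W.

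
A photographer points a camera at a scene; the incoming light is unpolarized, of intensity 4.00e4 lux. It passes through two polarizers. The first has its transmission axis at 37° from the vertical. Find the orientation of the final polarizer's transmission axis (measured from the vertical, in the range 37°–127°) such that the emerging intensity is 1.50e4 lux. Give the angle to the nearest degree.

Unpolarized light through the first polarizer → I₁ = ½ I₀, now polarized at 37°.
Target fraction: 1.50e4 / 4.00e4 lux = 0.375 of I₀.
Need I₂/I₀ = 0.375, so cos²(θ − 37°) = 0.375 / 0.5 = 0.75.
θ − 37° = arccos(√0.75) = 30.0°, giving θ ≈ 37 + 30.0 = 67.0°.

θ ≈ 67°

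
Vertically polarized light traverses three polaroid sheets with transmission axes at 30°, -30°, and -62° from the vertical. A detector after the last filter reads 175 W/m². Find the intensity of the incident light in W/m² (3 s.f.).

By Malus's law, I₁ = I₀ cos²(30° − 0°) = I₀ cos²(30°) = 0.75 I₀.
I₂ = I₁ cos²(-30° − 30°) = 0.75 I₀ · cos²(60°) = 0.1875 I₀.
I₃ = I₂ cos²(-62° + 30°) = 0.1875 I₀ · cos²(32°) = 0.1348 I₀.
So 175 W/m² = 0.1348 I₀, giving I₀ = 175/0.1348 = 1298 W/m².

I₀ ≈ 1300 W/m²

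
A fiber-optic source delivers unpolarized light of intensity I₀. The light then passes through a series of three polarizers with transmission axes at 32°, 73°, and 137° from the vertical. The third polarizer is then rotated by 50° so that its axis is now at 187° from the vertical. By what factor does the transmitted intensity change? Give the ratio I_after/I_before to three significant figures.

I_new/I_old ≈ 0.861

Before rotation:
Unpolarized light through the first polarizer → I₁ = ½ I₀, now polarized at 32°.
I₂ = I₁ cos²(73° − 32°) = 0.5 I₀ · cos²(41°) = 0.2848 I₀.
I₃ = I₂ cos²(137° − 73°) = 0.2848 I₀ · cos²(64°) = 0.05473 I₀.
After rotation:
Unpolarized light through the first polarizer → I₁ = ½ I₀, now polarized at 32°.
I₂ = I₁ cos²(73° − 32°) = 0.5 I₀ · cos²(41°) = 0.2848 I₀.
Angle between axes 2 and 3: 66°. I₃ = 0.2848 I₀ · cos²(66°) = 0.04711 I₀.
Ratio = 0.04711 / 0.05473 = 0.8609.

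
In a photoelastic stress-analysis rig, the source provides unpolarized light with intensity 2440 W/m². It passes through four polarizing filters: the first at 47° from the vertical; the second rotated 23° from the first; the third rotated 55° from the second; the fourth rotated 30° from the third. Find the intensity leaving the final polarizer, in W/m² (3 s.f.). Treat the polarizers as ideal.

Unpolarized light through the first polarizer → I₁ = 2440 W/m²/2 = 1220 W/m², polarized at 47°.
I₂ = I₁ · cos²(23°) = 1220 · 0.8473 = 1034 W/m².
I₃ = I₂ · cos²(55°) = 1034 · 0.329 = 340.1 W/m².
I₄ = I₃ · cos²(30°) = 340.1 · 0.75 = 255.1 W/m².

I ≈ 255 W/m²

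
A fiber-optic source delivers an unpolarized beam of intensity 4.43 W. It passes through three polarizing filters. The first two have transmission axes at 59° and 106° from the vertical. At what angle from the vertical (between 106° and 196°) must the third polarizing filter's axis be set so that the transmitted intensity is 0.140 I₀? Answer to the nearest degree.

Unpolarized light through the first polarizer → I₁ = ½ I₀, now polarized at 59°.
I₂ = I₁ cos²(106° − 59°) = 0.5 I₀ · cos²(47°) = 0.2326 I₀.
Need I₃/I₀ = 0.14, so cos²(θ − 106°) = 0.14 / 0.2326 = 0.602.
θ − 106° = arccos(√0.602) = 39.1°, giving θ ≈ 106 + 39.1 = 145.1°.

θ ≈ 145°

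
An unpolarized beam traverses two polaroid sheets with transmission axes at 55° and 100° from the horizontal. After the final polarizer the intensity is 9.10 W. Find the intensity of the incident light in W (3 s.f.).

I₀ ≈ 36.4 W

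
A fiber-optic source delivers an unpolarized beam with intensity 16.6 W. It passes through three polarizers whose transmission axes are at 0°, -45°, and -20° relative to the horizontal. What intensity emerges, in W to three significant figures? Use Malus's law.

I ≈ 3.41 W

Unpolarized light through the first polarizer → I₁ = 16.6 W/2 = 8.3 W, polarized at 0°.
I₂ = I₁ · cos²(45°) = 8.3 · 0.5 = 4.15 W.
I₃ = I₂ · cos²(25°) = 4.15 · 0.8214 = 3.409 W.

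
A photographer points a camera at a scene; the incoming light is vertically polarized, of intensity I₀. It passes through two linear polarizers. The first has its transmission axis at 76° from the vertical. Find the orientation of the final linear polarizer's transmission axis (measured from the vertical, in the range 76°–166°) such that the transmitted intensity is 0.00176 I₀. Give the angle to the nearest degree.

θ ≈ 156°

I₁ = I₀ cos²(76° − 0°) = I₀ cos²(76°) = 0.05853 I₀.
Need I₂/I₀ = 0.00176, so cos²(θ − 76°) = 0.00176 / 0.05853 = 0.03007.
θ − 76° = arccos(√0.03007) = 80.0°, giving θ ≈ 76 + 80.0 = 156.0°.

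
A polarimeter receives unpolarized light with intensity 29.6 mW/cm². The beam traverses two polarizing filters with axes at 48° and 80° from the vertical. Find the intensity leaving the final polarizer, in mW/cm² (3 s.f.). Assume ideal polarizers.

I ≈ 10.6 mW/cm²

Unpolarized light through the first polarizer → I₁ = 29.6 mW/cm²/2 = 14.8 mW/cm², polarized at 48°.
I₂ = I₁ · cos²(32°) = 14.8 · 0.7192 = 10.64 mW/cm².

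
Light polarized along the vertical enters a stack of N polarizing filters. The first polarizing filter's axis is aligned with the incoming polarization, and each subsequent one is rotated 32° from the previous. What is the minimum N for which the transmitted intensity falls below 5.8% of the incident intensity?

First polarizer is aligned with the polarization: full transmission.
Each further stage multiplies by cos²(32°) = 0.7192.
After N polarizers: T = 0.7192^(N−1). Require T < 0.058 ⇒ N−1 > ln(0.058)/ln(0.7192) = 8.64, so N−1 ≥ 9 and N = 10.
Check: N=10 gives T = 0.05147 < 0.058; N=9 gives T = 0.07157.

N = 10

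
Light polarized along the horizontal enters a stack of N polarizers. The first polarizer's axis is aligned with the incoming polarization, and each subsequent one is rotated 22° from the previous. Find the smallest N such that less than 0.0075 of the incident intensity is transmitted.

N = 34

First polarizer is aligned with the polarization: full transmission.
Each further stage multiplies by cos²(22°) = 0.8597.
After N polarizers: T = 0.8597^(N−1). Require T < 0.0075 ⇒ N−1 > ln(0.0075)/ln(0.8597) = 32.36, so N−1 ≥ 33 and N = 34.
Check: N=34 gives T = 0.006807 < 0.0075; N=33 gives T = 0.007918.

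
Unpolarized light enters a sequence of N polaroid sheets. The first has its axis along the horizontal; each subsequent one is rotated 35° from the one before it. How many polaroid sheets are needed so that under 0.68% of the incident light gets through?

First polarizer halves the unpolarized light: factor 1/2.
Each further stage multiplies by cos²(35°) = 0.671.
After N polarizers: T = 0.5·0.671^(N−1). Require T < 0.0068 ⇒ N−1 > ln(0.0068/0.5)/ln(0.671) = 10.77, so N−1 ≥ 11 and N = 12.
Check: N=12 gives T = 0.006209 < 0.0068; N=11 gives T = 0.009253.

N = 12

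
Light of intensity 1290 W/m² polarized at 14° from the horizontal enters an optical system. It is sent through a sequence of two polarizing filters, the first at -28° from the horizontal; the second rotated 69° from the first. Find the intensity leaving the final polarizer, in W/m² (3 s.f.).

By Malus's law, I₁ = 1290 W/m² · cos²(42°) = 712.4 W/m².
I₂ = I₁ · cos²(69°) = 712.4 · 0.1284 = 91.49 W/m².

I ≈ 91.5 W/m²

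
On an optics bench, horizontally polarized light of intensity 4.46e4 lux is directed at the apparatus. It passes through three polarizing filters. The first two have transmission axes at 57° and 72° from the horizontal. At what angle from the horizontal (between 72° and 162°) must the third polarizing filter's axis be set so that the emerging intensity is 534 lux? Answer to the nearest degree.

I₁ = I₀ cos²(57° − 0°) = I₀ cos²(57°) = 0.2966 I₀.
I₂ = I₁ cos²(72° − 57°) = 0.2966 I₀ · cos²(15°) = 0.2768 I₀.
Target fraction: 534 / 4.46e4 lux = 0.01197 of I₀.
Need I₃/I₀ = 0.01197, so cos²(θ − 72°) = 0.01197 / 0.2768 = 0.04326.
θ − 72° = arccos(√0.04326) = 78.0°, giving θ ≈ 72 + 78.0 = 150.0°.

θ ≈ 150°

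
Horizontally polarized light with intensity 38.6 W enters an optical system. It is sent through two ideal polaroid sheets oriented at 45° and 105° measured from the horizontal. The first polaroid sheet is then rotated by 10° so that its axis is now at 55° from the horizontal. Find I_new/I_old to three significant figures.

Before rotation:
I₁ = I₀ cos²(45° − 0°) = I₀ cos²(45°) = 0.5 I₀.
I₂ = I₁ cos²(105° − 45°) = 0.5 I₀ · cos²(60°) = 0.125 I₀.
After rotation:
I₁ = I₀ cos²(55° − 0°) = I₀ cos²(55°) = 0.329 I₀.
I₂ = I₁ cos²(105° − 55°) = 0.329 I₀ · cos²(50°) = 0.1359 I₀.
Ratio = 0.1359 / 0.125 = 1.087.

I_new/I_old ≈ 1.09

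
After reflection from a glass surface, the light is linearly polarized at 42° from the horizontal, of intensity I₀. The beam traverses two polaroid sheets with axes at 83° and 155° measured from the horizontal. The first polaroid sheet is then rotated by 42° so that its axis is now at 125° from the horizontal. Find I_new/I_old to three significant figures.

Before rotation:
I₁ = I₀ cos²(83° − 42°) = I₀ cos²(41°) = 0.5696 I₀.
I₂ = I₁ cos²(155° − 83°) = 0.5696 I₀ · cos²(72°) = 0.05439 I₀.
After rotation:
I₁ = I₀ cos²(125° − 42°) = I₀ cos²(83°) = 0.01485 I₀.
I₂ = I₁ cos²(155° − 125°) = 0.01485 I₀ · cos²(30°) = 0.01114 I₀.
Ratio = 0.01114 / 0.05439 = 0.2048.

I_new/I_old ≈ 0.205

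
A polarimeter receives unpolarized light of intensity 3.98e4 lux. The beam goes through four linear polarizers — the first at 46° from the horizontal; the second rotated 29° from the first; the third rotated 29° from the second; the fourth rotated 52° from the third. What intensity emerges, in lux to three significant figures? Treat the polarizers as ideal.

I ≈ 4410 lux

Unpolarized light through the first polarizer → I₁ = 3.98e4 lux/2 = 1.99e+04 lux, polarized at 46°.
I₂ = I₁ · cos²(29°) = 1.99e+04 · 0.765 = 1.522e+04 lux.
I₃ = I₂ · cos²(29°) = 1.522e+04 · 0.765 = 1.164e+04 lux.
I₄ = I₃ · cos²(52°) = 1.164e+04 · 0.379 = 4414 lux.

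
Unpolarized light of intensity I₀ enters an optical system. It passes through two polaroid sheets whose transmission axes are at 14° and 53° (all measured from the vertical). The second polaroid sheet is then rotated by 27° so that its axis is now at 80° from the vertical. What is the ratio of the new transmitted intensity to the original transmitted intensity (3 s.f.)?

I_new/I_old ≈ 0.274

Before rotation:
Unpolarized light through the first polarizer → I₁ = ½ I₀, now polarized at 14°.
I₂ = I₁ cos²(53° − 14°) = 0.5 I₀ · cos²(39°) = 0.302 I₀.
After rotation:
Unpolarized light through the first polarizer → I₁ = ½ I₀, now polarized at 14°.
I₂ = I₁ cos²(80° − 14°) = 0.5 I₀ · cos²(66°) = 0.08272 I₀.
Ratio = 0.08272 / 0.302 = 0.2739.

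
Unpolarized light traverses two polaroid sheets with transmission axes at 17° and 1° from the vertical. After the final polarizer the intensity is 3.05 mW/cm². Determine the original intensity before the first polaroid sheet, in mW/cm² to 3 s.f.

I₀ ≈ 6.60 mW/cm²

Unpolarized light through the first polarizer → I₁ = ½ I₀, now polarized at 17°.
I₂ = I₁ cos²(1° − 17°) = 0.5 I₀ · cos²(16°) = 0.462 I₀.
So 3.05 mW/cm² = 0.462 I₀, giving I₀ = 3.05/0.462 = 6.602 mW/cm².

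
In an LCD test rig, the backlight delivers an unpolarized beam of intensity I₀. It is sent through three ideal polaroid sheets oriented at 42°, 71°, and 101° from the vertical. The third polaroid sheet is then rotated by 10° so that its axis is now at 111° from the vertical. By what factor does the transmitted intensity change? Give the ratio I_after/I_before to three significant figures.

I_new/I_old ≈ 0.782

Before rotation:
Unpolarized light through the first polarizer → I₁ = ½ I₀, now polarized at 42°.
I₂ = I₁ cos²(71° − 42°) = 0.5 I₀ · cos²(29°) = 0.3825 I₀.
I₃ = I₂ cos²(101° − 71°) = 0.3825 I₀ · cos²(30°) = 0.2869 I₀.
After rotation:
Unpolarized light through the first polarizer → I₁ = ½ I₀, now polarized at 42°.
I₂ = I₁ cos²(71° − 42°) = 0.5 I₀ · cos²(29°) = 0.3825 I₀.
I₃ = I₂ cos²(111° − 71°) = 0.3825 I₀ · cos²(40°) = 0.2244 I₀.
Ratio = 0.2244 / 0.2869 = 0.7824.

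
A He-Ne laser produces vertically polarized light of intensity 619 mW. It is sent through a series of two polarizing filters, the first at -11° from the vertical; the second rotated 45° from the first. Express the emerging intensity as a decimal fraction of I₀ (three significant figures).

I/I₀ ≈ 0.482

By Malus's law, I₁ = 619 mW · cos²(11°) = 596.5 mW.
I₂ = I₁ · cos²(45°) = 596.5 · 0.5 = 298.2 mW.
Transmitted fraction = 0.4818.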